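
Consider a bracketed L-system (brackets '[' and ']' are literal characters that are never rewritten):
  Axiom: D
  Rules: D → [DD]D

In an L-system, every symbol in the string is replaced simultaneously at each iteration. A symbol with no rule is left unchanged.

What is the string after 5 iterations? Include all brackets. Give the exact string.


Step 0: D
Step 1: [DD]D
Step 2: [[DD]D[DD]D][DD]D
Step 3: [[[DD]D[DD]D][DD]D[[DD]D[DD]D][DD]D][[DD]D[DD]D][DD]D
Step 4: [[[[DD]D[DD]D][DD]D[[DD]D[DD]D][DD]D][[DD]D[DD]D][DD]D[[[DD]D[DD]D][DD]D[[DD]D[DD]D][DD]D][[DD]D[DD]D][DD]D][[[DD]D[DD]D][DD]D[[DD]D[DD]D][DD]D][[DD]D[DD]D][DD]D
Step 5: [[[[[DD]D[DD]D][DD]D[[DD]D[DD]D][DD]D][[DD]D[DD]D][DD]D[[[DD]D[DD]D][DD]D[[DD]D[DD]D][DD]D][[DD]D[DD]D][DD]D][[[DD]D[DD]D][DD]D[[DD]D[DD]D][DD]D][[DD]D[DD]D][DD]D[[[[DD]D[DD]D][DD]D[[DD]D[DD]D][DD]D][[DD]D[DD]D][DD]D[[[DD]D[DD]D][DD]D[[DD]D[DD]D][DD]D][[DD]D[DD]D][DD]D][[[DD]D[DD]D][DD]D[[DD]D[DD]D][DD]D][[DD]D[DD]D][DD]D][[[[DD]D[DD]D][DD]D[[DD]D[DD]D][DD]D][[DD]D[DD]D][DD]D[[[DD]D[DD]D][DD]D[[DD]D[DD]D][DD]D][[DD]D[DD]D][DD]D][[[DD]D[DD]D][DD]D[[DD]D[DD]D][DD]D][[DD]D[DD]D][DD]D

Answer: [[[[[DD]D[DD]D][DD]D[[DD]D[DD]D][DD]D][[DD]D[DD]D][DD]D[[[DD]D[DD]D][DD]D[[DD]D[DD]D][DD]D][[DD]D[DD]D][DD]D][[[DD]D[DD]D][DD]D[[DD]D[DD]D][DD]D][[DD]D[DD]D][DD]D[[[[DD]D[DD]D][DD]D[[DD]D[DD]D][DD]D][[DD]D[DD]D][DD]D[[[DD]D[DD]D][DD]D[[DD]D[DD]D][DD]D][[DD]D[DD]D][DD]D][[[DD]D[DD]D][DD]D[[DD]D[DD]D][DD]D][[DD]D[DD]D][DD]D][[[[DD]D[DD]D][DD]D[[DD]D[DD]D][DD]D][[DD]D[DD]D][DD]D[[[DD]D[DD]D][DD]D[[DD]D[DD]D][DD]D][[DD]D[DD]D][DD]D][[[DD]D[DD]D][DD]D[[DD]D[DD]D][DD]D][[DD]D[DD]D][DD]D


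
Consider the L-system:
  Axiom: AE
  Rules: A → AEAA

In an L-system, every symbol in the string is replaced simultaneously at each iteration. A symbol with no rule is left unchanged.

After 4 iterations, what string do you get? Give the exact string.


Answer: AEAAEAEAAAEAAEAEAAEAEAAAEAAAEAAEAEAAAEAAEAEAAEAEAAAEAAEAEAAEAEAAAEAAAEAAEAEAAAEAAAEAAEAEAAAEAAEAEAAEAEAAAEAAAEAAEAEAAAEAAE

Derivation:
Step 0: AE
Step 1: AEAAE
Step 2: AEAAEAEAAAEAAE
Step 3: AEAAEAEAAAEAAEAEAAEAEAAAEAAAEAAEAEAAAEAAE
Step 4: AEAAEAEAAAEAAEAEAAEAEAAAEAAAEAAEAEAAAEAAEAEAAEAEAAAEAAEAEAAEAEAAAEAAAEAAEAEAAAEAAAEAAEAEAAAEAAEAEAAEAEAAAEAAAEAAEAEAAAEAAE


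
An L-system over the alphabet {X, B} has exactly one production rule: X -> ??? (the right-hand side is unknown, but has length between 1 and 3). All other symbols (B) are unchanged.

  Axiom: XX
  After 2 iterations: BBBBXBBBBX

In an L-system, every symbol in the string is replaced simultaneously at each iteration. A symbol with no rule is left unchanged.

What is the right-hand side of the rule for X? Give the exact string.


Trying X -> BBX:
  Step 0: XX
  Step 1: BBXBBX
  Step 2: BBBBXBBBBX
Matches the given result.

Answer: BBX


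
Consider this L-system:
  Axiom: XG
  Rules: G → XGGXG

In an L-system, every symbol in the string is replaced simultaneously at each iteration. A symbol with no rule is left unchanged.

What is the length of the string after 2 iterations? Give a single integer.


Answer: 18

Derivation:
Step 0: length = 2
Step 1: length = 6
Step 2: length = 18


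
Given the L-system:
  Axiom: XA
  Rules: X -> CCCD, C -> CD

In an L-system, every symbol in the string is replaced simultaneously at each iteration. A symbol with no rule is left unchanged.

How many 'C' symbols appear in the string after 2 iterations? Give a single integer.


Step 0: XA  (0 'C')
Step 1: CCCDA  (3 'C')
Step 2: CDCDCDDA  (3 'C')

Answer: 3


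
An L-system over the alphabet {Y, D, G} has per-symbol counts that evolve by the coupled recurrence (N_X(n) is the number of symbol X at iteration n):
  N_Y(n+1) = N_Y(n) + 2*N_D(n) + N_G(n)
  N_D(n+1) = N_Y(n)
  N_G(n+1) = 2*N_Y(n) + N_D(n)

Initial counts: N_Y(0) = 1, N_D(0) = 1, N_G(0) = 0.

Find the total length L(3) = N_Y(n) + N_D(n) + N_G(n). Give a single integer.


Step 0: N_Y=1, N_D=1, N_G=0, L=2
Step 1: N_Y=3, N_D=1, N_G=3, L=7
Step 2: N_Y=8, N_D=3, N_G=7, L=18
Step 3: N_Y=21, N_D=8, N_G=19, L=48

Answer: 48


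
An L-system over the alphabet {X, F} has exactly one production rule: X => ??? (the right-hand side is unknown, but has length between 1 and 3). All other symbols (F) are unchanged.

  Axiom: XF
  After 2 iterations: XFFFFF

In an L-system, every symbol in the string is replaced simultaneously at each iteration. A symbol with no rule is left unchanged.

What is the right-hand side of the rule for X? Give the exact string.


Trying X => XFF:
  Step 0: XF
  Step 1: XFFF
  Step 2: XFFFFF
Matches the given result.

Answer: XFF


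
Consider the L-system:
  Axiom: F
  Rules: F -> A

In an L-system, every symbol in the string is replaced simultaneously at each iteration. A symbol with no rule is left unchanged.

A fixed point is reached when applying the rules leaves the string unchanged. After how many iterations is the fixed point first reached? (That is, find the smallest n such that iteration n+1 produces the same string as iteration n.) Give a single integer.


Answer: 1

Derivation:
Step 0: F
Step 1: A
Step 2: A  (unchanged — fixed point at step 1)


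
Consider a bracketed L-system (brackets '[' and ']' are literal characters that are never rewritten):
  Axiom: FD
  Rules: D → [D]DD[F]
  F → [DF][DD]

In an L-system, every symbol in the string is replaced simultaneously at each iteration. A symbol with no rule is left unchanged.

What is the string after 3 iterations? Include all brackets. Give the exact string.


Step 0: FD
Step 1: [DF][DD][D]DD[F]
Step 2: [[D]DD[F][DF][DD]][[D]DD[F][D]DD[F]][[D]DD[F]][D]DD[F][D]DD[F][[DF][DD]]
Step 3: [[[D]DD[F]][D]DD[F][D]DD[F][[DF][DD]][[D]DD[F][DF][DD]][[D]DD[F][D]DD[F]]][[[D]DD[F]][D]DD[F][D]DD[F][[DF][DD]][[D]DD[F]][D]DD[F][D]DD[F][[DF][DD]]][[[D]DD[F]][D]DD[F][D]DD[F][[DF][DD]]][[D]DD[F]][D]DD[F][D]DD[F][[DF][DD]][[D]DD[F]][D]DD[F][D]DD[F][[DF][DD]][[[D]DD[F][DF][DD]][[D]DD[F][D]DD[F]]]

Answer: [[[D]DD[F]][D]DD[F][D]DD[F][[DF][DD]][[D]DD[F][DF][DD]][[D]DD[F][D]DD[F]]][[[D]DD[F]][D]DD[F][D]DD[F][[DF][DD]][[D]DD[F]][D]DD[F][D]DD[F][[DF][DD]]][[[D]DD[F]][D]DD[F][D]DD[F][[DF][DD]]][[D]DD[F]][D]DD[F][D]DD[F][[DF][DD]][[D]DD[F]][D]DD[F][D]DD[F][[DF][DD]][[[D]DD[F][DF][DD]][[D]DD[F][D]DD[F]]]


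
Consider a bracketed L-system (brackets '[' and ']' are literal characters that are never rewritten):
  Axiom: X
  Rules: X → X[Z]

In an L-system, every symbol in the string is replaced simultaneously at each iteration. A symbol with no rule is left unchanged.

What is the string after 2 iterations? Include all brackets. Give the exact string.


Step 0: X
Step 1: X[Z]
Step 2: X[Z][Z]

Answer: X[Z][Z]


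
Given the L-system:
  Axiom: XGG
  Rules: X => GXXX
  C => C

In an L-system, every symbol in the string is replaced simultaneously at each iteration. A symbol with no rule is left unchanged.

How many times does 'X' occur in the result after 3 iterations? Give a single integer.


Step 0: XGG  (1 'X')
Step 1: GXXXGG  (3 'X')
Step 2: GGXXXGXXXGXXXGG  (9 'X')
Step 3: GGGXXXGXXXGXXXGGXXXGXXXGXXXGGXXXGXXXGXXXGG  (27 'X')

Answer: 27


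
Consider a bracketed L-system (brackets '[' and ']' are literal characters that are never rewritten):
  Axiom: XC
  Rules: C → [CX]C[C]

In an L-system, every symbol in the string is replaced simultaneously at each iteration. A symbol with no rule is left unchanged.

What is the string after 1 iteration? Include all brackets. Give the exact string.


Step 0: XC
Step 1: X[CX]C[C]

Answer: X[CX]C[C]


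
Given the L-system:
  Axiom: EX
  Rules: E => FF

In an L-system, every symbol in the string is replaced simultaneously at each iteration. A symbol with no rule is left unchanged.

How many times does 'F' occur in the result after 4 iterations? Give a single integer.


Step 0: EX  (0 'F')
Step 1: FFX  (2 'F')
Step 2: FFX  (2 'F')
Step 3: FFX  (2 'F')
Step 4: FFX  (2 'F')

Answer: 2


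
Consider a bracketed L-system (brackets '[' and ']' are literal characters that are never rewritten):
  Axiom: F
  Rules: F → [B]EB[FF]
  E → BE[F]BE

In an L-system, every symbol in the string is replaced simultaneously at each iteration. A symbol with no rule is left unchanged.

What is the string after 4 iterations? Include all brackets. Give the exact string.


Answer: [B]BBBE[F]BE[[B]EB[FF]]BBE[F]BE[[B]BE[F]BEB[[B]EB[FF][B]EB[FF]]]BBBE[F]BE[[B]EB[FF]]BBE[F]BEB[[B]BBE[F]BE[[B]EB[FF]]BBE[F]BEB[[B]BE[F]BEB[[B]EB[FF][B]EB[FF]][B]BE[F]BEB[[B]EB[FF][B]EB[FF]]][B]BBE[F]BE[[B]EB[FF]]BBE[F]BEB[[B]BE[F]BEB[[B]EB[FF][B]EB[FF]][B]BE[F]BEB[[B]EB[FF][B]EB[FF]]]]

Derivation:
Step 0: F
Step 1: [B]EB[FF]
Step 2: [B]BE[F]BEB[[B]EB[FF][B]EB[FF]]
Step 3: [B]BBE[F]BE[[B]EB[FF]]BBE[F]BEB[[B]BE[F]BEB[[B]EB[FF][B]EB[FF]][B]BE[F]BEB[[B]EB[FF][B]EB[FF]]]
Step 4: [B]BBBE[F]BE[[B]EB[FF]]BBE[F]BE[[B]BE[F]BEB[[B]EB[FF][B]EB[FF]]]BBBE[F]BE[[B]EB[FF]]BBE[F]BEB[[B]BBE[F]BE[[B]EB[FF]]BBE[F]BEB[[B]BE[F]BEB[[B]EB[FF][B]EB[FF]][B]BE[F]BEB[[B]EB[FF][B]EB[FF]]][B]BBE[F]BE[[B]EB[FF]]BBE[F]BEB[[B]BE[F]BEB[[B]EB[FF][B]EB[FF]][B]BE[F]BEB[[B]EB[FF][B]EB[FF]]]]


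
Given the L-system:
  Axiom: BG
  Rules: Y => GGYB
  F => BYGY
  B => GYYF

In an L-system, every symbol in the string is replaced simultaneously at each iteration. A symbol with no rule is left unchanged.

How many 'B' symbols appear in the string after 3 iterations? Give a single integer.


Step 0: BG  (1 'B')
Step 1: GYYFG  (0 'B')
Step 2: GGGYBGGYBBYGYG  (3 'B')
Step 3: GGGGGYBGYYFGGGGYBGYYFGYYFGGYBGGGYBG  (4 'B')

Answer: 4


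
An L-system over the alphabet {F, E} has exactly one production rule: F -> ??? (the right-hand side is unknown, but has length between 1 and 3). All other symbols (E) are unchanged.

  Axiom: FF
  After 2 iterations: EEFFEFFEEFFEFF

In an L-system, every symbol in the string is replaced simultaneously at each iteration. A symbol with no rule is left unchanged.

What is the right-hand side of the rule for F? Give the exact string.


Answer: EFF

Derivation:
Trying F -> EFF:
  Step 0: FF
  Step 1: EFFEFF
  Step 2: EEFFEFFEEFFEFF
Matches the given result.


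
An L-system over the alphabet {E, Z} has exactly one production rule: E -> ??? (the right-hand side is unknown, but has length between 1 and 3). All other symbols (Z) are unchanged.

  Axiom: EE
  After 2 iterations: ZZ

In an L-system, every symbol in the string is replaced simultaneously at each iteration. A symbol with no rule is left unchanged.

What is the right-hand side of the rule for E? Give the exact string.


Answer: Z

Derivation:
Trying E -> Z:
  Step 0: EE
  Step 1: ZZ
  Step 2: ZZ
Matches the given result.


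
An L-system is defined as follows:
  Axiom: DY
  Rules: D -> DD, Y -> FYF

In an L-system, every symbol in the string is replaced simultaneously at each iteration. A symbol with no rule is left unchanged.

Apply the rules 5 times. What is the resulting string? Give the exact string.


Step 0: DY
Step 1: DDFYF
Step 2: DDDDFFYFF
Step 3: DDDDDDDDFFFYFFF
Step 4: DDDDDDDDDDDDDDDDFFFFYFFFF
Step 5: DDDDDDDDDDDDDDDDDDDDDDDDDDDDDDDDFFFFFYFFFFF

Answer: DDDDDDDDDDDDDDDDDDDDDDDDDDDDDDDDFFFFFYFFFFF


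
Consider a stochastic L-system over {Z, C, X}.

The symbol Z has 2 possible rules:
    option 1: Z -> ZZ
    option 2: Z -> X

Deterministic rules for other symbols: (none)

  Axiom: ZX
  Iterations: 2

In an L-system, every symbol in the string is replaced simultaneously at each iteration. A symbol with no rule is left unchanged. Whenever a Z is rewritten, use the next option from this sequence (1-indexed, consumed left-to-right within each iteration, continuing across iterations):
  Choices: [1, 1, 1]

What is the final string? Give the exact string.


Answer: ZZZZX

Derivation:
Step 0: ZX
Step 1: ZZX  (used choices [1])
Step 2: ZZZZX  (used choices [1, 1])


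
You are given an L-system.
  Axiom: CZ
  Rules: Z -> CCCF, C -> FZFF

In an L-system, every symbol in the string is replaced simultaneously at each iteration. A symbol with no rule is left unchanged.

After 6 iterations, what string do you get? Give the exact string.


Step 0: CZ
Step 1: FZFFCCCF
Step 2: FCCCFFFFZFFFZFFFZFFF
Step 3: FFZFFFZFFFZFFFFFFCCCFFFFCCCFFFFCCCFFFF
Step 4: FFCCCFFFFCCCFFFFCCCFFFFFFFFZFFFZFFFZFFFFFFFZFFFZFFFZFFFFFFFZFFFZFFFZFFFFFF
Step 5: FFFZFFFZFFFZFFFFFFFZFFFZFFFZFFFFFFFZFFFZFFFZFFFFFFFFFFCCCFFFFCCCFFFFCCCFFFFFFFFCCCFFFFCCCFFFFCCCFFFFFFFFCCCFFFFCCCFFFFCCCFFFFFFF
Step 6: FFFCCCFFFFCCCFFFFCCCFFFFFFFFCCCFFFFCCCFFFFCCCFFFFFFFFCCCFFFFCCCFFFFCCCFFFFFFFFFFFFZFFFZFFFZFFFFFFFZFFFZFFFZFFFFFFFZFFFZFFFZFFFFFFFFFFFZFFFZFFFZFFFFFFFZFFFZFFFZFFFFFFFZFFFZFFFZFFFFFFFFFFFZFFFZFFFZFFFFFFFZFFFZFFFZFFFFFFFZFFFZFFFZFFFFFFFFF

Answer: FFFCCCFFFFCCCFFFFCCCFFFFFFFFCCCFFFFCCCFFFFCCCFFFFFFFFCCCFFFFCCCFFFFCCCFFFFFFFFFFFFZFFFZFFFZFFFFFFFZFFFZFFFZFFFFFFFZFFFZFFFZFFFFFFFFFFFZFFFZFFFZFFFFFFFZFFFZFFFZFFFFFFFZFFFZFFFZFFFFFFFFFFFZFFFZFFFZFFFFFFFZFFFZFFFZFFFFFFFZFFFZFFFZFFFFFFFFF


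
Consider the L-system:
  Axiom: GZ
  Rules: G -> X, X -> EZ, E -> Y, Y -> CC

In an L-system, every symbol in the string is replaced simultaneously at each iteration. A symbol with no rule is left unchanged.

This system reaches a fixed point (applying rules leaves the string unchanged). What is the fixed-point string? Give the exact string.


Answer: CCZZ

Derivation:
Step 0: GZ
Step 1: XZ
Step 2: EZZ
Step 3: YZZ
Step 4: CCZZ
Step 5: CCZZ  (unchanged — fixed point at step 4)


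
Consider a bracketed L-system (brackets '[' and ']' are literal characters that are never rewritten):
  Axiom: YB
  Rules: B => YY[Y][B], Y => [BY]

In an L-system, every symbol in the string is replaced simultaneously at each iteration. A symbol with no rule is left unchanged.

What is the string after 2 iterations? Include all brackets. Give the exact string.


Step 0: YB
Step 1: [BY]YY[Y][B]
Step 2: [YY[Y][B][BY]][BY][BY][[BY]][YY[Y][B]]

Answer: [YY[Y][B][BY]][BY][BY][[BY]][YY[Y][B]]


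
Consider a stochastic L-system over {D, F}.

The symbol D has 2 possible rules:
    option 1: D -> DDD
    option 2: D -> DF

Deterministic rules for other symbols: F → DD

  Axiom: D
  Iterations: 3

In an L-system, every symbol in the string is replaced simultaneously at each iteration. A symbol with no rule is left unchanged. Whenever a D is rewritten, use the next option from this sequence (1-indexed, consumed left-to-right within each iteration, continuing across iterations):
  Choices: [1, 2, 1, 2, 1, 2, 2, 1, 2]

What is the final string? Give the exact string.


Step 0: D
Step 1: DDD  (used choices [1])
Step 2: DFDDDDF  (used choices [2, 1, 2])
Step 3: DDDDDDFDFDDDDFDD  (used choices [1, 2, 2, 1, 2])

Answer: DDDDDDFDFDDDDFDD


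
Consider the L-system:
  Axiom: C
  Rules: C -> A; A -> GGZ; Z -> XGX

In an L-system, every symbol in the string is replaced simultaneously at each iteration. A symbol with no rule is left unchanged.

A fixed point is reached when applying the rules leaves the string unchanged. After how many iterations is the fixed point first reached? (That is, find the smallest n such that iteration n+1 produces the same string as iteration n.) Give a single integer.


Step 0: C
Step 1: A
Step 2: GGZ
Step 3: GGXGX
Step 4: GGXGX  (unchanged — fixed point at step 3)

Answer: 3


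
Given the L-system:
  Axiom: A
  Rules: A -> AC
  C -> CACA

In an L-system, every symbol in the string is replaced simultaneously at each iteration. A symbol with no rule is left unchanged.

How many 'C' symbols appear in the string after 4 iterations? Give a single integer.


Answer: 27

Derivation:
Step 0: A  (0 'C')
Step 1: AC  (1 'C')
Step 2: ACCACA  (3 'C')
Step 3: ACCACACACAACCACAAC  (9 'C')
Step 4: ACCACACACAACCACAACCACAACCACAACACCACACACAACCACAACACCACA  (27 'C')


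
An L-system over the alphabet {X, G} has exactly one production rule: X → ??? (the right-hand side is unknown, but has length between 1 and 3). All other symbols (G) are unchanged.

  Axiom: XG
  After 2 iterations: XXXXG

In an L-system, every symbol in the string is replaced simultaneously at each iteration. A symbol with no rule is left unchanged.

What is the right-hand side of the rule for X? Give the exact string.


Answer: XX

Derivation:
Trying X → XX:
  Step 0: XG
  Step 1: XXG
  Step 2: XXXXG
Matches the given result.


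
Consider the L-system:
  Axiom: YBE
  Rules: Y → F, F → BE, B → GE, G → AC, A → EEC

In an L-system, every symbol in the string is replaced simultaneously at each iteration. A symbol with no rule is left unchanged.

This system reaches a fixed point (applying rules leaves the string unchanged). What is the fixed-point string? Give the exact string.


Step 0: YBE
Step 1: FGEE
Step 2: BEACEE
Step 3: GEEEECCEE
Step 4: ACEEEECCEE
Step 5: EECCEEEECCEE
Step 6: EECCEEEECCEE  (unchanged — fixed point at step 5)

Answer: EECCEEEECCEE


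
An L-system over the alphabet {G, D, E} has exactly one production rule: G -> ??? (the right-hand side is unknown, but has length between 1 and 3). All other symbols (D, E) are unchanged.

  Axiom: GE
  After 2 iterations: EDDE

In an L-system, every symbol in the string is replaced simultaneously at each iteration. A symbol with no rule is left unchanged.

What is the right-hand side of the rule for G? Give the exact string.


Answer: EDD

Derivation:
Trying G -> EDD:
  Step 0: GE
  Step 1: EDDE
  Step 2: EDDE
Matches the given result.


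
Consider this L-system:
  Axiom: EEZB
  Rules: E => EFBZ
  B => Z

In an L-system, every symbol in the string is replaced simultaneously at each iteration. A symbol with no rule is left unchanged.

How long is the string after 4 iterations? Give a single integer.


Answer: 28

Derivation:
Step 0: length = 4
Step 1: length = 10
Step 2: length = 16
Step 3: length = 22
Step 4: length = 28


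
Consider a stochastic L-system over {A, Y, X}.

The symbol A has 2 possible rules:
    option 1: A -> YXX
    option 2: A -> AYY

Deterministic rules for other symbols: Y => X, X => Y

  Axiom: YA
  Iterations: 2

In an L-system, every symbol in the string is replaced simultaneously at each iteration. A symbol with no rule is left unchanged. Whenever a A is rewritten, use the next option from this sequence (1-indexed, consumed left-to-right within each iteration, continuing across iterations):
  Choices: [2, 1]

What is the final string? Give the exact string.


Step 0: YA
Step 1: XAYY  (used choices [2])
Step 2: YYXXXX  (used choices [1])

Answer: YYXXXX


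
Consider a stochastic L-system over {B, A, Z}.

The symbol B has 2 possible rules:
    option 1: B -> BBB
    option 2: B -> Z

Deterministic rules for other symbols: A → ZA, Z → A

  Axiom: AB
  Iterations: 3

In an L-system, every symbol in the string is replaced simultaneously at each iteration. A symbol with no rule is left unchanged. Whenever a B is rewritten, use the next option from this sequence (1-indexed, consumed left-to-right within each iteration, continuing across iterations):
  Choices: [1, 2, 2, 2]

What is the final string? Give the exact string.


Answer: ZAAZAAAA

Derivation:
Step 0: AB
Step 1: ZABBB  (used choices [1])
Step 2: AZAZZZ  (used choices [2, 2, 2])
Step 3: ZAAZAAAA  (used choices [])


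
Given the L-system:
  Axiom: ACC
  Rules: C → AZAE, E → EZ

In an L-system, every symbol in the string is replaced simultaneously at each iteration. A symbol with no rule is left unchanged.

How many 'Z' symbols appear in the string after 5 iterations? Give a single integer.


Answer: 10

Derivation:
Step 0: ACC  (0 'Z')
Step 1: AAZAEAZAE  (2 'Z')
Step 2: AAZAEZAZAEZ  (4 'Z')
Step 3: AAZAEZZAZAEZZ  (6 'Z')
Step 4: AAZAEZZZAZAEZZZ  (8 'Z')
Step 5: AAZAEZZZZAZAEZZZZ  (10 'Z')


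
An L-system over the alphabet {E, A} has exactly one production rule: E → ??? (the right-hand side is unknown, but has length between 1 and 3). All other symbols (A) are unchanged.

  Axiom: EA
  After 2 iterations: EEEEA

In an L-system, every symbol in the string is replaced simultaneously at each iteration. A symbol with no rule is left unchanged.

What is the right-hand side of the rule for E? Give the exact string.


Trying E → EE:
  Step 0: EA
  Step 1: EEA
  Step 2: EEEEA
Matches the given result.

Answer: EE


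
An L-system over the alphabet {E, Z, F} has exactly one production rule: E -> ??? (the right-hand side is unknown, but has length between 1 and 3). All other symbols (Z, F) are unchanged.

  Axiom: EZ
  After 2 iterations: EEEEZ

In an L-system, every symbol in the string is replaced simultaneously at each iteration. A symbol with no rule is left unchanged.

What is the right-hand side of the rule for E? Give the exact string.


Answer: EE

Derivation:
Trying E -> EE:
  Step 0: EZ
  Step 1: EEZ
  Step 2: EEEEZ
Matches the given result.


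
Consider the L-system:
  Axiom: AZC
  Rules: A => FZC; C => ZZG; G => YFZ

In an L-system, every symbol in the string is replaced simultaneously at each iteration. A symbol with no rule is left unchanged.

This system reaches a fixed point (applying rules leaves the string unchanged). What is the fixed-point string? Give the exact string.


Answer: FZZZYFZZZZYFZ

Derivation:
Step 0: AZC
Step 1: FZCZZZG
Step 2: FZZZGZZZYFZ
Step 3: FZZZYFZZZZYFZ
Step 4: FZZZYFZZZZYFZ  (unchanged — fixed point at step 3)


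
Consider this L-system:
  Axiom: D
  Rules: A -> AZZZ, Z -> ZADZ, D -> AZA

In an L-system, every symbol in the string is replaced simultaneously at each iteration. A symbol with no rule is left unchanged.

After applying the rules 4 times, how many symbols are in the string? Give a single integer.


Answer: 180

Derivation:
Step 0: length = 1
Step 1: length = 3
Step 2: length = 12
Step 3: length = 47
Step 4: length = 180


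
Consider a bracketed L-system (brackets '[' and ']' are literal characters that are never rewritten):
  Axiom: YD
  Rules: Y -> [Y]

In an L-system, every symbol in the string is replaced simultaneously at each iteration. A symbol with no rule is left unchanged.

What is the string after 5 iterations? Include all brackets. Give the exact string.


Answer: [[[[[Y]]]]]D

Derivation:
Step 0: YD
Step 1: [Y]D
Step 2: [[Y]]D
Step 3: [[[Y]]]D
Step 4: [[[[Y]]]]D
Step 5: [[[[[Y]]]]]D


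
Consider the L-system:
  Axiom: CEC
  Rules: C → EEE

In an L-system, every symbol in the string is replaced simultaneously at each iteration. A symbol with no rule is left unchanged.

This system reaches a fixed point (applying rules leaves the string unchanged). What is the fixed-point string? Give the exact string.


Step 0: CEC
Step 1: EEEEEEE
Step 2: EEEEEEE  (unchanged — fixed point at step 1)

Answer: EEEEEEE


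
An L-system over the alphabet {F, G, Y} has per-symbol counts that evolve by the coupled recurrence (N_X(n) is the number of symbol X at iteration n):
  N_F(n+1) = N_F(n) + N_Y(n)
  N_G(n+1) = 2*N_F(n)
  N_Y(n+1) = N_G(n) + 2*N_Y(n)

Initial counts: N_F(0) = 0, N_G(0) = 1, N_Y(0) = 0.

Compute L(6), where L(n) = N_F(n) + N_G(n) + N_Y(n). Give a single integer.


Step 0: N_F=0, N_G=1, N_Y=0, L=1
Step 1: N_F=0, N_G=0, N_Y=1, L=1
Step 2: N_F=1, N_G=0, N_Y=2, L=3
Step 3: N_F=3, N_G=2, N_Y=4, L=9
Step 4: N_F=7, N_G=6, N_Y=10, L=23
Step 5: N_F=17, N_G=14, N_Y=26, L=57
Step 6: N_F=43, N_G=34, N_Y=66, L=143

Answer: 143


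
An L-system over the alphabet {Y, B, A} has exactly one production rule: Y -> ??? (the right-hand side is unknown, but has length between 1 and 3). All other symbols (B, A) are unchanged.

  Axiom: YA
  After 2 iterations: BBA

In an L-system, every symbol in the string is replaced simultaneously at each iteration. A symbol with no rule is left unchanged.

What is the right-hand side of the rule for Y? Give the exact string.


Answer: BB

Derivation:
Trying Y -> BB:
  Step 0: YA
  Step 1: BBA
  Step 2: BBA
Matches the given result.


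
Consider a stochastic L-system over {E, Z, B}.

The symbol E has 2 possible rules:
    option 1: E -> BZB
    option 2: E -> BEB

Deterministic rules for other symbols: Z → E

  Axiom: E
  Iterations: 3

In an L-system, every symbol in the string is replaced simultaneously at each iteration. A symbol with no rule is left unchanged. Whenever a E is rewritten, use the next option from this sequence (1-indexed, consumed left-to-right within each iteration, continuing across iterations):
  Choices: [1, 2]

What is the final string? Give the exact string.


Step 0: E
Step 1: BZB  (used choices [1])
Step 2: BEB  (used choices [])
Step 3: BBEBB  (used choices [2])

Answer: BBEBB


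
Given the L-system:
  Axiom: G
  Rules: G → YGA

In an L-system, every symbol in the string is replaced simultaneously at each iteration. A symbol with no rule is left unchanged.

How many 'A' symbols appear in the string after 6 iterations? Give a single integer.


Step 0: G  (0 'A')
Step 1: YGA  (1 'A')
Step 2: YYGAA  (2 'A')
Step 3: YYYGAAA  (3 'A')
Step 4: YYYYGAAAA  (4 'A')
Step 5: YYYYYGAAAAA  (5 'A')
Step 6: YYYYYYGAAAAAA  (6 'A')

Answer: 6


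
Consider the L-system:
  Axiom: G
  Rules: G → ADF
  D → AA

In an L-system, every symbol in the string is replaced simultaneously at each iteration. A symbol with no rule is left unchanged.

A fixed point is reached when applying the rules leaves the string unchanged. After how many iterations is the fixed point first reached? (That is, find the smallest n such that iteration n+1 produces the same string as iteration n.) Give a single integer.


Step 0: G
Step 1: ADF
Step 2: AAAF
Step 3: AAAF  (unchanged — fixed point at step 2)

Answer: 2


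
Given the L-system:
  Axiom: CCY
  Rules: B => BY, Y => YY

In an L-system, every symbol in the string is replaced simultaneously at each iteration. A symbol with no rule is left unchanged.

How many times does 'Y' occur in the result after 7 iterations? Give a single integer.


Answer: 128

Derivation:
Step 0: CCY  (1 'Y')
Step 1: CCYY  (2 'Y')
Step 2: CCYYYY  (4 'Y')
Step 3: CCYYYYYYYY  (8 'Y')
Step 4: CCYYYYYYYYYYYYYYYY  (16 'Y')
Step 5: CCYYYYYYYYYYYYYYYYYYYYYYYYYYYYYYYY  (32 'Y')
Step 6: CCYYYYYYYYYYYYYYYYYYYYYYYYYYYYYYYYYYYYYYYYYYYYYYYYYYYYYYYYYYYYYYYY  (64 'Y')
Step 7: CCYYYYYYYYYYYYYYYYYYYYYYYYYYYYYYYYYYYYYYYYYYYYYYYYYYYYYYYYYYYYYYYYYYYYYYYYYYYYYYYYYYYYYYYYYYYYYYYYYYYYYYYYYYYYYYYYYYYYYYYYYYYYYYYY  (128 'Y')


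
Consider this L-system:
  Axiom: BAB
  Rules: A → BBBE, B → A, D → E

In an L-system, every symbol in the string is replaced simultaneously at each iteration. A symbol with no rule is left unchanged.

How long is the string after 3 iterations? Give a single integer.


Step 0: length = 3
Step 1: length = 6
Step 2: length = 12
Step 3: length = 21

Answer: 21


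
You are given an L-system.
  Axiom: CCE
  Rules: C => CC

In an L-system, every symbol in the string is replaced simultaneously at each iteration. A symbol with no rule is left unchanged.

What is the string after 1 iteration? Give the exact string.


Step 0: CCE
Step 1: CCCCE

Answer: CCCCE


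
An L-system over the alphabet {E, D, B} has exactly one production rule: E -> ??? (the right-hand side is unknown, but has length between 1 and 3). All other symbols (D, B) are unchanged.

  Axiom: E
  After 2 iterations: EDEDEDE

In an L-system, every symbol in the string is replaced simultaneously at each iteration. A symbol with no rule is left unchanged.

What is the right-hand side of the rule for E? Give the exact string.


Trying E -> EDE:
  Step 0: E
  Step 1: EDE
  Step 2: EDEDEDE
Matches the given result.

Answer: EDE


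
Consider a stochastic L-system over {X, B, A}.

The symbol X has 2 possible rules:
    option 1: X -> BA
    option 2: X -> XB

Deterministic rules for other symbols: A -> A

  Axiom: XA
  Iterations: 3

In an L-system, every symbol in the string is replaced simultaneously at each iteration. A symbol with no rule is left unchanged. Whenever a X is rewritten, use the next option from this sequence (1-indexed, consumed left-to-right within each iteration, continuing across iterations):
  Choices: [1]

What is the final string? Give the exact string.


Answer: BAA

Derivation:
Step 0: XA
Step 1: BAA  (used choices [1])
Step 2: BAA  (used choices [])
Step 3: BAA  (used choices [])


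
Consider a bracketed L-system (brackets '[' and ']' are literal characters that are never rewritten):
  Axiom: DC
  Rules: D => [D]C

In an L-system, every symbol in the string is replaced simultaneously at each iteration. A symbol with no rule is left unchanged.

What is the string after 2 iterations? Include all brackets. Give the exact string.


Step 0: DC
Step 1: [D]CC
Step 2: [[D]C]CC

Answer: [[D]C]CC


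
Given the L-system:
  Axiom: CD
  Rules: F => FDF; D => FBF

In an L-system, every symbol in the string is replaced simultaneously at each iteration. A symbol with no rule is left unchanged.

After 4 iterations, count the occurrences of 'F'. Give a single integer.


Step 0: CD  (0 'F')
Step 1: CFBF  (2 'F')
Step 2: CFDFBFDF  (4 'F')
Step 3: CFDFFBFFDFBFDFFBFFDF  (12 'F')
Step 4: CFDFFBFFDFFDFBFDFFDFFBFFDFBFDFFBFFDFFDFBFDFFDFFBFFDF  (32 'F')

Answer: 32


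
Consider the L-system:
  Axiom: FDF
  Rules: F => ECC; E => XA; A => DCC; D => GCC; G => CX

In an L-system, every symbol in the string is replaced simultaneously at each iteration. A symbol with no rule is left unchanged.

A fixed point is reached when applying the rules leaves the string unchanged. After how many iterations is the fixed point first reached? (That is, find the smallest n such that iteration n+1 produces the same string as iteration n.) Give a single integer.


Step 0: FDF
Step 1: ECCGCCECC
Step 2: XACCCXCCXACC
Step 3: XDCCCCCXCCXDCCCC
Step 4: XGCCCCCCCXCCXGCCCCCC
Step 5: XCXCCCCCCCXCCXCXCCCCCC
Step 6: XCXCCCCCCCXCCXCXCCCCCC  (unchanged — fixed point at step 5)

Answer: 5


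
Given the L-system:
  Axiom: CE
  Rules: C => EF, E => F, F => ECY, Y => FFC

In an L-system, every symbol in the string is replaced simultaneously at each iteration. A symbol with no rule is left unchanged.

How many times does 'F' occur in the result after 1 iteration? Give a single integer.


Answer: 2

Derivation:
Step 0: CE  (0 'F')
Step 1: EFF  (2 'F')


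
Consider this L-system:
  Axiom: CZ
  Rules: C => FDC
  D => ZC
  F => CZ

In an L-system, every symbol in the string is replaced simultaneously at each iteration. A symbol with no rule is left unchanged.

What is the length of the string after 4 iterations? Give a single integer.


Answer: 32

Derivation:
Step 0: length = 2
Step 1: length = 4
Step 2: length = 8
Step 3: length = 16
Step 4: length = 32


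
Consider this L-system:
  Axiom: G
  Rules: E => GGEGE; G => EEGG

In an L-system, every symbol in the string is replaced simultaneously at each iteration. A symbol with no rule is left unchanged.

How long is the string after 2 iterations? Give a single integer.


Step 0: length = 1
Step 1: length = 4
Step 2: length = 18

Answer: 18


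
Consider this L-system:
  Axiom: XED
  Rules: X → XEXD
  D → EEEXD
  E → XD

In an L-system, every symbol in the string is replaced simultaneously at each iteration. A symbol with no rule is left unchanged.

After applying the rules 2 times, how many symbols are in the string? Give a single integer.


Step 0: length = 3
Step 1: length = 11
Step 2: length = 39

Answer: 39


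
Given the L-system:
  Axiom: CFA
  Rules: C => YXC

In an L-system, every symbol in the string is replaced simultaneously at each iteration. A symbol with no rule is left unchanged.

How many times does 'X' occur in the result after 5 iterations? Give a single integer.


Answer: 5

Derivation:
Step 0: CFA  (0 'X')
Step 1: YXCFA  (1 'X')
Step 2: YXYXCFA  (2 'X')
Step 3: YXYXYXCFA  (3 'X')
Step 4: YXYXYXYXCFA  (4 'X')
Step 5: YXYXYXYXYXCFA  (5 'X')


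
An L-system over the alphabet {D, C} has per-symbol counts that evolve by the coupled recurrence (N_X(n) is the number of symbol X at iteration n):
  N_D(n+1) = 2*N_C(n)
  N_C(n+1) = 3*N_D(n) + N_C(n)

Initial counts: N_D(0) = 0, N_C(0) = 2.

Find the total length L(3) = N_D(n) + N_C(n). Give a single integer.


Answer: 54

Derivation:
Step 0: N_D=0, N_C=2, L=2
Step 1: N_D=4, N_C=2, L=6
Step 2: N_D=4, N_C=14, L=18
Step 3: N_D=28, N_C=26, L=54


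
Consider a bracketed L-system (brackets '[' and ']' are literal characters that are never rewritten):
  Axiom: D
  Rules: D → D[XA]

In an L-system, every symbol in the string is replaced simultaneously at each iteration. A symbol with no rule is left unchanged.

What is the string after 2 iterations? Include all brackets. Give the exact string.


Answer: D[XA][XA]

Derivation:
Step 0: D
Step 1: D[XA]
Step 2: D[XA][XA]


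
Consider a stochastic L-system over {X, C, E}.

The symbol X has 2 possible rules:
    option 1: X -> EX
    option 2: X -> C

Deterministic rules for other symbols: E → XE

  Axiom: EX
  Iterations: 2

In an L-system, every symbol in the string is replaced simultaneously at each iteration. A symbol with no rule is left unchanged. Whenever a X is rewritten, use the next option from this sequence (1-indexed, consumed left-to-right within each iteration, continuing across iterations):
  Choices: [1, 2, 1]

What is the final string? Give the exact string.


Step 0: EX
Step 1: XEEX  (used choices [1])
Step 2: CXEXEEX  (used choices [2, 1])

Answer: CXEXEEX


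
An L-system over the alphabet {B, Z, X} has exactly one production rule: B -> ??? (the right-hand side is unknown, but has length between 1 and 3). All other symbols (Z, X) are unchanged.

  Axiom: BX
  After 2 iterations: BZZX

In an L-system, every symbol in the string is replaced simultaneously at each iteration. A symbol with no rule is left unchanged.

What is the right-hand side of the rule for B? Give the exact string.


Answer: BZ

Derivation:
Trying B -> BZ:
  Step 0: BX
  Step 1: BZX
  Step 2: BZZX
Matches the given result.


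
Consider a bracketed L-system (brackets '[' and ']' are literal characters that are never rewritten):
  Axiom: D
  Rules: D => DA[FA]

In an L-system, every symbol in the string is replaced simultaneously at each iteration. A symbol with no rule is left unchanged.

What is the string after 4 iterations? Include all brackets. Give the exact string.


Answer: DA[FA]A[FA]A[FA]A[FA]

Derivation:
Step 0: D
Step 1: DA[FA]
Step 2: DA[FA]A[FA]
Step 3: DA[FA]A[FA]A[FA]
Step 4: DA[FA]A[FA]A[FA]A[FA]


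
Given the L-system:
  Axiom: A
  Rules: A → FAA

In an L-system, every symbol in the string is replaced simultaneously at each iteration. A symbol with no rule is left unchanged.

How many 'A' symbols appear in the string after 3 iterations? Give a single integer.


Step 0: A  (1 'A')
Step 1: FAA  (2 'A')
Step 2: FFAAFAA  (4 'A')
Step 3: FFFAAFAAFFAAFAA  (8 'A')

Answer: 8


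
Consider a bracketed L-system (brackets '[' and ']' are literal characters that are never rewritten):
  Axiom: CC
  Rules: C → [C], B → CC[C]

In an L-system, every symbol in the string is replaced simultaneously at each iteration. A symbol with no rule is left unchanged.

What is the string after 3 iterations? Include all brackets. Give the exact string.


Answer: [[[C]]][[[C]]]

Derivation:
Step 0: CC
Step 1: [C][C]
Step 2: [[C]][[C]]
Step 3: [[[C]]][[[C]]]


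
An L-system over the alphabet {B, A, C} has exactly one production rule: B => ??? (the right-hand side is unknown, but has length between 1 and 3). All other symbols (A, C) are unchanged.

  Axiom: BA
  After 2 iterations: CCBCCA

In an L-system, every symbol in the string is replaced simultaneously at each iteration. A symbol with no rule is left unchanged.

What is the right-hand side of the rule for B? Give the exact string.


Trying B => CBC:
  Step 0: BA
  Step 1: CBCA
  Step 2: CCBCCA
Matches the given result.

Answer: CBC


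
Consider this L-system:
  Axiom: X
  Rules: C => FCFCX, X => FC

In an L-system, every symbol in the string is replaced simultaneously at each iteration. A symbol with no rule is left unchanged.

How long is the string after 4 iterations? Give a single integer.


Step 0: length = 1
Step 1: length = 2
Step 2: length = 6
Step 3: length = 15
Step 4: length = 37

Answer: 37


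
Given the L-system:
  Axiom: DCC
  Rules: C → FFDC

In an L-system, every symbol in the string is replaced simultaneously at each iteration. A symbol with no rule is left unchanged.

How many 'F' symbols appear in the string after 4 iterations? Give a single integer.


Step 0: DCC  (0 'F')
Step 1: DFFDCFFDC  (4 'F')
Step 2: DFFDFFDCFFDFFDC  (8 'F')
Step 3: DFFDFFDFFDCFFDFFDFFDC  (12 'F')
Step 4: DFFDFFDFFDFFDCFFDFFDFFDFFDC  (16 'F')

Answer: 16


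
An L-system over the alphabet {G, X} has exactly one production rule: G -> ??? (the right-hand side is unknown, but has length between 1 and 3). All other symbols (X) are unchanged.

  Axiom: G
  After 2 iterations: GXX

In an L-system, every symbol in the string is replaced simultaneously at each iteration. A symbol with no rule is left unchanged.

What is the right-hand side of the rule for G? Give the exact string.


Trying G -> GX:
  Step 0: G
  Step 1: GX
  Step 2: GXX
Matches the given result.

Answer: GX


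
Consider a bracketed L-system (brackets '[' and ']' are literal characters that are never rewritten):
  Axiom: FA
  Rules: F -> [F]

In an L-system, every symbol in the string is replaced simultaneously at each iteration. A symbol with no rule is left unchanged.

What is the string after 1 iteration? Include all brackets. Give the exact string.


Step 0: FA
Step 1: [F]A

Answer: [F]A


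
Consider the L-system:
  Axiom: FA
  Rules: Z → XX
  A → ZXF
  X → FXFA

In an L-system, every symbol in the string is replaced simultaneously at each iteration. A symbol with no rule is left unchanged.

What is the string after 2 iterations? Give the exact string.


Step 0: FA
Step 1: FZXF
Step 2: FXXFXFAF

Answer: FXXFXFAF


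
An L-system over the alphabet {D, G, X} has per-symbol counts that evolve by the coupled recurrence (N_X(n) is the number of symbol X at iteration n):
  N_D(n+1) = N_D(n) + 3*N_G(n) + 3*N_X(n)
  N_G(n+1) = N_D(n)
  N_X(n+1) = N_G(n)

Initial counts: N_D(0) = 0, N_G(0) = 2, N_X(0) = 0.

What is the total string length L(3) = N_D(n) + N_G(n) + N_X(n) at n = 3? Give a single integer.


Answer: 48

Derivation:
Step 0: N_D=0, N_G=2, N_X=0, L=2
Step 1: N_D=6, N_G=0, N_X=2, L=8
Step 2: N_D=12, N_G=6, N_X=0, L=18
Step 3: N_D=30, N_G=12, N_X=6, L=48


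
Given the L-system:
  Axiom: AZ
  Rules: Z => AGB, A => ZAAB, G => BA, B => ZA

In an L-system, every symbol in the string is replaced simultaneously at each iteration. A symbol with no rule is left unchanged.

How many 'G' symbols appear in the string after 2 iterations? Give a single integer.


Step 0: AZ  (0 'G')
Step 1: ZAABAGB  (1 'G')
Step 2: AGBZAABZAABZAZAABBAZA  (1 'G')

Answer: 1


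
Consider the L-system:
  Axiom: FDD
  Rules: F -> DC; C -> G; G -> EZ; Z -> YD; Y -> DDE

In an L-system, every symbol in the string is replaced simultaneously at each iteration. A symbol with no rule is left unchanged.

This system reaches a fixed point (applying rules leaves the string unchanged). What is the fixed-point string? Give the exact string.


Step 0: FDD
Step 1: DCDD
Step 2: DGDD
Step 3: DEZDD
Step 4: DEYDDD
Step 5: DEDDEDDD
Step 6: DEDDEDDD  (unchanged — fixed point at step 5)

Answer: DEDDEDDD


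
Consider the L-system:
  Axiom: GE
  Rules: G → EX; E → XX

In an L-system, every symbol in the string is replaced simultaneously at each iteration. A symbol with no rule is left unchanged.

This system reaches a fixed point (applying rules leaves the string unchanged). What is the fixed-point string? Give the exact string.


Answer: XXXXX

Derivation:
Step 0: GE
Step 1: EXXX
Step 2: XXXXX
Step 3: XXXXX  (unchanged — fixed point at step 2)


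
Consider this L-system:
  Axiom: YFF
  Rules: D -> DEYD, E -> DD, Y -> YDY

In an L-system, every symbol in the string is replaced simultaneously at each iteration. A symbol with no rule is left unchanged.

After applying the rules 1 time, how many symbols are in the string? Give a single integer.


Step 0: length = 3
Step 1: length = 5

Answer: 5


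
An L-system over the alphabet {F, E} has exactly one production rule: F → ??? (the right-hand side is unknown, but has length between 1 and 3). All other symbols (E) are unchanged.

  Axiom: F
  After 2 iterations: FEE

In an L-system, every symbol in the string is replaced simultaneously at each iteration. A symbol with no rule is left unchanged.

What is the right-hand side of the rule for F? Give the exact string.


Trying F → FE:
  Step 0: F
  Step 1: FE
  Step 2: FEE
Matches the given result.

Answer: FE
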